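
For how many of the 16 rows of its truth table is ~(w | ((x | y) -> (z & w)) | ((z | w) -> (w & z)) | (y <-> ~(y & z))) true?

x  y  z  w     (x | y)  (z & w)  ((x | y) -> (z & w))  (z | w)  (w & z)  ((z | w) -> (w & z))  (y & z)  ~(y & z)  (y <-> ~(y & z))  φ
T  T  T  T        T        T              T               T        T              T               T        F             F          F
T  T  T  F        T        F              F               T        F              F               T        F             F          T
T  T  F  T        T        F              F               T        F              F               F        T             T          F
T  T  F  F        T        F              F               F        F              T               F        T             T          F
T  F  T  T        T        T              T               T        T              T               F        T             F          F
T  F  T  F        T        F              F               T        F              F               F        T             F          T
T  F  F  T        T        F              F               T        F              F               F        T             F          F
T  F  F  F        T        F              F               F        F              T               F        T             F          F
F  T  T  T        T        T              T               T        T              T               T        F             F          F
F  T  T  F        T        F              F               T        F              F               T        F             F          T
F  T  F  T        T        F              F               T        F              F               F        T             T          F
F  T  F  F        T        F              F               F        F              T               F        T             T          F
F  F  T  T        F        T              T               T        T              T               F        T             F          F
F  F  T  F        F        F              T               T        F              F               F        T             F          F
F  F  F  T        F        F              T               T        F              F               F        T             F          F
F  F  F  F        F        F              T               F        F              T               F        T             F          F
The formula is true on 3 of the 16 rows.

3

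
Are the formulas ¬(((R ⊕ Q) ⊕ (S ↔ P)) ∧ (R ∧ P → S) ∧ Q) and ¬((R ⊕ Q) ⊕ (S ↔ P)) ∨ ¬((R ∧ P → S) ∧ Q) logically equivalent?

P  Q  R  S  |  φ  ψ
T  T  T  T  |  F  F
T  T  T  F  |  T  T
T  T  F  T  |  T  T
T  T  F  F  |  F  F
T  F  T  T  |  T  T
T  F  T  F  |  T  T
T  F  F  T  |  T  T
T  F  F  F  |  T  T
F  T  T  T  |  T  T
F  T  T  F  |  F  F
F  T  F  T  |  F  F
F  T  F  F  |  T  T
F  F  T  T  |  T  T
F  F  T  F  |  T  T
F  F  F  T  |  T  T
F  F  F  F  |  T  T
The columns for φ and ψ agree on every row, so they are logically equivalent.

equivalent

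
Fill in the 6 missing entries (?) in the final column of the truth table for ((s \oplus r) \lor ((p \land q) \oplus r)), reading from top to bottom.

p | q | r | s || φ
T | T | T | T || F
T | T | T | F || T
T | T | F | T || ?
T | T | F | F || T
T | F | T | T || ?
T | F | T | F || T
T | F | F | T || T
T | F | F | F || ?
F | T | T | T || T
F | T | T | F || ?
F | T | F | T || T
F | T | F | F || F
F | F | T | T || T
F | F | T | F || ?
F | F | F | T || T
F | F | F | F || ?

T, T, F, T, T, F

Row p=T, q=T, r=F, s=T: (s \oplus r) = T, ((p \land q) \oplus r) = T, so the formula = T.
Row p=T, q=F, r=T, s=T: (s \oplus r) = F, ((p \land q) \oplus r) = T, so the formula = T.
Row p=T, q=F, r=F, s=F: (s \oplus r) = F, ((p \land q) \oplus r) = F, so the formula = F.
Row p=F, q=T, r=T, s=F: (s \oplus r) = T, ((p \land q) \oplus r) = T, so the formula = T.
Row p=F, q=F, r=T, s=F: (s \oplus r) = T, ((p \land q) \oplus r) = T, so the formula = T.
Row p=F, q=F, r=F, s=F: (s \oplus r) = F, ((p \land q) \oplus r) = F, so the formula = F.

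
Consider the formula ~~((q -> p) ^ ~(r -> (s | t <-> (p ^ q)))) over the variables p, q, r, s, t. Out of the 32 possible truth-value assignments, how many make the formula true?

p  q  r  s  t  |  φ
F  F  F  F  F  |  T
F  F  F  F  T  |  T
F  F  F  T  F  |  T
F  F  F  T  T  |  T
F  F  T  F  F  |  T
F  F  T  F  T  |  F
F  F  T  T  F  |  F
F  F  T  T  T  |  F
F  T  F  F  F  |  F
F  T  F  F  T  |  F
F  T  F  T  F  |  F
F  T  F  T  T  |  F
F  T  T  F  F  |  T
F  T  T  F  T  |  F
F  T  T  T  F  |  F
F  T  T  T  T  |  F
T  F  F  F  F  |  T
T  F  F  F  T  |  T
T  F  F  T  F  |  T
T  F  F  T  T  |  T
T  F  T  F  F  |  F
T  F  T  F  T  |  T
T  F  T  T  F  |  T
T  F  T  T  T  |  T
T  T  F  F  F  |  T
T  T  F  F  T  |  T
T  T  F  T  F  |  T
T  T  F  T  T  |  T
T  T  T  F  F  |  T
T  T  T  F  T  |  F
T  T  T  T  F  |  F
T  T  T  T  T  |  F
The formula is true on 18 of the 32 rows.

18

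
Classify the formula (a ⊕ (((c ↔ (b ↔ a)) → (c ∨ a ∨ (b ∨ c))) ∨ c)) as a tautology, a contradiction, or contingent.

a  b  c  |  (b ↔ a)  (c ↔ (b ↔ a))  (b ∨ c)  (c ∨ a ∨ (b ∨ c))  φ
0  0  0  |     1           0           0             0          1
0  0  1  |     1           1           1             1          1
0  1  0  |     0           1           1             1          1
0  1  1  |     0           0           1             1          1
1  0  0  |     0           1           0             1          0
1  0  1  |     0           0           1             1          0
1  1  0  |     1           0           1             1          0
1  1  1  |     1           1           1             1          0
4 of 8 rows are 1, so the formula is contingent.

contingent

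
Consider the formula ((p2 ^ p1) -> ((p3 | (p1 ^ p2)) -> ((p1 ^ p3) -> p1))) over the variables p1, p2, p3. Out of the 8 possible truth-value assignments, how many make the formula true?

p1  p2  p3     (p2 ^ p1)  (p1 ^ p2)  (p3 | (p1 ^ p2))  (p1 ^ p3)  ((p1 ^ p3) -> p1)  φ
F   F   F          F          F             F              F              T          T
F   F   T          F          F             T              T              F          T
F   T   F          T          T             T              F              T          T
F   T   T          T          T             T              T              F          F
T   F   F          T          T             T              T              T          T
T   F   T          T          T             T              F              T          T
T   T   F          F          F             F              T              T          T
T   T   T          F          F             T              F              T          T
The formula is true on 7 of the 8 rows.

7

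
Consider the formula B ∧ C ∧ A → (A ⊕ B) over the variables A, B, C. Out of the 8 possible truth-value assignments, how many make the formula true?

7

  A      B      C    |  (((B ∧ C) ∧ A) → (A ⊕ B))
 True   True   True  |            False          
 True   True  False  |             True          
 True  False   True  |             True          
 True  False  False  |             True          
False   True   True  |             True          
False   True  False  |             True          
False  False   True  |             True          
False  False  False  |             True          
The formula is true on 7 of the 8 rows.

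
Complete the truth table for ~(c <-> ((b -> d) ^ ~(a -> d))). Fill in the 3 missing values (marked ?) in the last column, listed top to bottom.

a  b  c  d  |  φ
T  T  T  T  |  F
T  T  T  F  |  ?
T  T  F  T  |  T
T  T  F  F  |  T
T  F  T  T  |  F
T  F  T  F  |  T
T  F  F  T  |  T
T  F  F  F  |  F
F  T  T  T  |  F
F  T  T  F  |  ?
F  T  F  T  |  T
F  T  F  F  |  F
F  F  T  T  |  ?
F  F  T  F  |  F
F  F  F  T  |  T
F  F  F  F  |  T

Row a=T, b=T, c=T, d=F: ((b -> d) ^ ~(a -> d)) = T, (c <-> ((b -> d) ^ ~(a -> d))) = T, so the formula = F.
Row a=F, b=T, c=T, d=F: ((b -> d) ^ ~(a -> d)) = F, (c <-> ((b -> d) ^ ~(a -> d))) = F, so the formula = T.
Row a=F, b=F, c=T, d=T: ((b -> d) ^ ~(a -> d)) = T, (c <-> ((b -> d) ^ ~(a -> d))) = T, so the formula = F.

F, T, F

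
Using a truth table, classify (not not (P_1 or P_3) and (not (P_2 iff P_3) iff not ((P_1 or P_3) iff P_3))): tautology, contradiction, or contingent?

contingent

P_1  P_2  P_3  |  (P_1 or P_3)  not (P_1 or P_3)  not not (P_1 or P_3)  (P_2 iff P_3)  not (P_2 iff P_3)  ((P_1 or P_3) iff P_3)  not ((P_1 or P_3) iff P_3)  φ
 0    0    0   |       0               1                   0                  1                0                    1                         0               0
 0    0    1   |       1               0                   1                  0                1                    1                         0               0
 0    1    0   |       0               1                   0                  0                1                    1                         0               0
 0    1    1   |       1               0                   1                  1                0                    1                         0               1
 1    0    0   |       1               0                   1                  1                0                    0                         1               0
 1    0    1   |       1               0                   1                  0                1                    1                         0               0
 1    1    0   |       1               0                   1                  0                1                    0                         1               1
 1    1    1   |       1               0                   1                  1                0                    1                         0               1
3 of 8 rows are 1, so the formula is contingent.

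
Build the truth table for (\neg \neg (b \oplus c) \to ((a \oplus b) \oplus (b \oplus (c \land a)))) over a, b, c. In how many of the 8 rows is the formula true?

5

a  b  c  |  φ
0  0  0  |  1
0  0  1  |  0
0  1  0  |  0
0  1  1  |  1
1  0  0  |  1
1  0  1  |  0
1  1  0  |  1
1  1  1  |  1
The formula is true on 5 of the 8 rows.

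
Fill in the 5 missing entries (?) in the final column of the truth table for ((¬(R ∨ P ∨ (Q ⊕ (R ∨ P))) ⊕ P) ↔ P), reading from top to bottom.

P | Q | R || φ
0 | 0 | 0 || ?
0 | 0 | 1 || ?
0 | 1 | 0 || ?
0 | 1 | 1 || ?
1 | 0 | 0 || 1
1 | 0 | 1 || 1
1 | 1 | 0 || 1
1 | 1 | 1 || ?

Row P=0, Q=0, R=0: (¬(R ∨ P ∨ (Q ⊕ (R ∨ P))) ⊕ P) = 1, so the formula = 0.
Row P=0, Q=0, R=1: (¬(R ∨ P ∨ (Q ⊕ (R ∨ P))) ⊕ P) = 0, so the formula = 1.
Row P=0, Q=1, R=0: (¬(R ∨ P ∨ (Q ⊕ (R ∨ P))) ⊕ P) = 0, so the formula = 1.
Row P=0, Q=1, R=1: (¬(R ∨ P ∨ (Q ⊕ (R ∨ P))) ⊕ P) = 0, so the formula = 1.
Row P=1, Q=1, R=1: (¬(R ∨ P ∨ (Q ⊕ (R ∨ P))) ⊕ P) = 1, so the formula = 1.

0, 1, 1, 1, 1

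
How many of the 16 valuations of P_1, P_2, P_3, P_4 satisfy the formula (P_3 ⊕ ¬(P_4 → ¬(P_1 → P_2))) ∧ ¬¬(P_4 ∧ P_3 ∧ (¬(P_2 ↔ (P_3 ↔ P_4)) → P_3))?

P_1  P_2  P_3  P_4  |  (P_1 → P_2)  ¬(P_1 → P_2)  (P_4 → ¬(P_1 → P_2))  ¬(P_4 → ¬(P_1 → P_2))  (P_3 ↔ P_4)  (P_2 ↔ (P_3 ↔ P_4))  ¬(P_2 ↔ (P_3 ↔ P_4))  (¬(P_2 ↔ (P_3 ↔ P_4)) → P_3)  φ
 T    T    T    T   |       T            F                 F                      T                 T                T                    F                         T                F
 T    T    T    F   |       T            F                 T                      F                 F                F                    T                         T                F
 T    T    F    T   |       T            F                 F                      T                 F                F                    T                         F                F
 T    T    F    F   |       T            F                 T                      F                 T                T                    F                         T                F
 T    F    T    T   |       F            T                 T                      F                 T                F                    T                         T                T
 T    F    T    F   |       F            T                 T                      F                 F                T                    F                         T                F
 T    F    F    T   |       F            T                 T                      F                 F                T                    F                         T                F
 T    F    F    F   |       F            T                 T                      F                 T                F                    T                         F                F
 F    T    T    T   |       T            F                 F                      T                 T                T                    F                         T                F
 F    T    T    F   |       T            F                 T                      F                 F                F                    T                         T                F
 F    T    F    T   |       T            F                 F                      T                 F                F                    T                         F                F
 F    T    F    F   |       T            F                 T                      F                 T                T                    F                         T                F
 F    F    T    T   |       T            F                 F                      T                 T                F                    T                         T                F
 F    F    T    F   |       T            F                 T                      F                 F                T                    F                         T                F
 F    F    F    T   |       T            F                 F                      T                 F                T                    F                         T                F
 F    F    F    F   |       T            F                 T                      F                 T                F                    T                         F                F
The formula is true on 1 of the 16 rows.

1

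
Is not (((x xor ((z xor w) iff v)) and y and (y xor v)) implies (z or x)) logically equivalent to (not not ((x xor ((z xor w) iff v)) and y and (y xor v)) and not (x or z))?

x | y | z | w | v | φ | ψ
- | - | - | - | - | - | -
0 | 0 | 0 | 0 | 0 | 0 | 0
0 | 0 | 0 | 0 | 1 | 0 | 0
0 | 0 | 0 | 1 | 0 | 0 | 0
0 | 0 | 0 | 1 | 1 | 0 | 0
0 | 0 | 1 | 0 | 0 | 0 | 0
0 | 0 | 1 | 0 | 1 | 0 | 0
0 | 0 | 1 | 1 | 0 | 0 | 0
0 | 0 | 1 | 1 | 1 | 0 | 0
0 | 1 | 0 | 0 | 0 | 1 | 1
0 | 1 | 0 | 0 | 1 | 0 | 0
0 | 1 | 0 | 1 | 0 | 0 | 0
0 | 1 | 0 | 1 | 1 | 0 | 0
0 | 1 | 1 | 0 | 0 | 0 | 0
0 | 1 | 1 | 0 | 1 | 0 | 0
0 | 1 | 1 | 1 | 0 | 0 | 0
0 | 1 | 1 | 1 | 1 | 0 | 0
1 | 0 | 0 | 0 | 0 | 0 | 0
1 | 0 | 0 | 0 | 1 | 0 | 0
1 | 0 | 0 | 1 | 0 | 0 | 0
1 | 0 | 0 | 1 | 1 | 0 | 0
1 | 0 | 1 | 0 | 0 | 0 | 0
1 | 0 | 1 | 0 | 1 | 0 | 0
1 | 0 | 1 | 1 | 0 | 0 | 0
1 | 0 | 1 | 1 | 1 | 0 | 0
1 | 1 | 0 | 0 | 0 | 0 | 0
1 | 1 | 0 | 0 | 1 | 0 | 0
1 | 1 | 0 | 1 | 0 | 0 | 0
1 | 1 | 0 | 1 | 1 | 0 | 0
1 | 1 | 1 | 0 | 0 | 0 | 0
1 | 1 | 1 | 0 | 1 | 0 | 0
1 | 1 | 1 | 1 | 0 | 0 | 0
1 | 1 | 1 | 1 | 1 | 0 | 0
The columns for φ and ψ agree on every row, so they are logically equivalent.

equivalent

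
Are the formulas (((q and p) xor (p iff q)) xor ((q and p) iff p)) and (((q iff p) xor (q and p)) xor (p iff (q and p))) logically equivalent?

p | q || φ | ψ
1 | 1 || 1 | 1
1 | 0 || 0 | 0
0 | 1 || 1 | 1
0 | 0 || 0 | 0
The columns for φ and ψ agree on every row, so they are logically equivalent.

equivalent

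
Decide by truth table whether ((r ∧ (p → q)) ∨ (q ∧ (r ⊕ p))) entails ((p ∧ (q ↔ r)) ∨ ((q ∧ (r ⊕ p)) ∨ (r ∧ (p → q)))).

p | q | r | φ | ψ
- | - | - | - | -
T | T | T | T | T
T | T | F | T | T
T | F | T | F | F
T | F | F | F | T
F | T | T | T | T
F | T | F | F | F
F | F | T | T | T
F | F | F | F | F
In every row where φ is true, ψ is also true, so φ ⊨ ψ.

yes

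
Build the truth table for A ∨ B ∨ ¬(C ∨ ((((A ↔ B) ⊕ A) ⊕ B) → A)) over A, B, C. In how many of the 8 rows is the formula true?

7

A | B | C || φ
T | T | T || T
T | T | F || T
T | F | T || T
T | F | F || T
F | T | T || T
F | T | F || T
F | F | T || F
F | F | F || T
The formula is true on 7 of the 8 rows.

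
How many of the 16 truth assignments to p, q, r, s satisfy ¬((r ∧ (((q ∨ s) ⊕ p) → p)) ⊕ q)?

7

  p      q      r      s    |  (q ∨ s)  ((q ∨ s) ⊕ p)  (((q ∨ s) ⊕ p) → p)  (r ∧ (((q ∨ s) ⊕ p) → p))    φ  
False  False  False  False  |   False       False              True                   False             True
False  False  False   True  |    True        True             False                   False             True
False  False   True  False  |   False       False              True                    True            False
False  False   True   True  |    True        True             False                   False             True
False   True  False  False  |    True        True             False                   False            False
False   True  False   True  |    True        True             False                   False            False
False   True   True  False  |    True        True             False                   False            False
False   True   True   True  |    True        True             False                   False            False
 True  False  False  False  |   False        True              True                   False             True
 True  False  False   True  |    True       False              True                   False             True
 True  False   True  False  |   False        True              True                    True            False
 True  False   True   True  |    True       False              True                    True            False
 True   True  False  False  |    True       False              True                   False            False
 True   True  False   True  |    True       False              True                   False            False
 True   True   True  False  |    True       False              True                    True             True
 True   True   True   True  |    True       False              True                    True             True
The formula is true on 7 of the 16 rows.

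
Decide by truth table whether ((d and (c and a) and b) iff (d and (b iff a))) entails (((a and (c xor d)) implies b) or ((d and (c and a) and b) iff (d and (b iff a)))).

a  b  c  d  |  φ  ψ
F  F  F  F  |  T  T
F  F  F  T  |  F  T
F  F  T  F  |  T  T
F  F  T  T  |  F  T
F  T  F  F  |  T  T
F  T  F  T  |  T  T
F  T  T  F  |  T  T
F  T  T  T  |  T  T
T  F  F  F  |  T  T
T  F  F  T  |  T  T
T  F  T  F  |  T  T
T  F  T  T  |  T  T
T  T  F  F  |  T  T
T  T  F  T  |  F  T
T  T  T  F  |  T  T
T  T  T  T  |  T  T
In every row where φ is true, ψ is also true, so φ ⊨ ψ.

yes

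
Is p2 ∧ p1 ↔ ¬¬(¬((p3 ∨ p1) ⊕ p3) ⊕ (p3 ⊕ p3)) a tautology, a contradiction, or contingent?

contingent

p1  p2  p3  |  φ
0   0   0   |  0
0   0   1   |  0
0   1   0   |  0
0   1   1   |  0
1   0   0   |  1
1   0   1   |  0
1   1   0   |  0
1   1   1   |  1
2 of 8 rows are 1, so the formula is contingent.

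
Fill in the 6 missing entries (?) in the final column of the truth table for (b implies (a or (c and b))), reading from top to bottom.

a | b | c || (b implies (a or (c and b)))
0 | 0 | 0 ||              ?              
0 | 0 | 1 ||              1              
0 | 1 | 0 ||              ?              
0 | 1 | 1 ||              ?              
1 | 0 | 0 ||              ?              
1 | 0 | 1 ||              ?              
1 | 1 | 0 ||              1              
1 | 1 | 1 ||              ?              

1, 0, 1, 1, 1, 1

Row a=0, b=0, c=0: (a or (c and b)) = 0, so (b implies (a or (c and b))) = 1.
Row a=0, b=1, c=0: (a or (c and b)) = 0, so (b implies (a or (c and b))) = 0.
Row a=0, b=1, c=1: (a or (c and b)) = 1, so (b implies (a or (c and b))) = 1.
Row a=1, b=0, c=0: (a or (c and b)) = 1, so (b implies (a or (c and b))) = 1.
Row a=1, b=0, c=1: (a or (c and b)) = 1, so (b implies (a or (c and b))) = 1.
Row a=1, b=1, c=1: (a or (c and b)) = 1, so (b implies (a or (c and b))) = 1.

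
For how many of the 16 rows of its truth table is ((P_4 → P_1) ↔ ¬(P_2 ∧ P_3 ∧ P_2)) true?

P_1 | P_2 | P_3 | P_4 || φ
 T  |  T  |  T  |  T  || F
 T  |  T  |  T  |  F  || F
 T  |  T  |  F  |  T  || T
 T  |  T  |  F  |  F  || T
 T  |  F  |  T  |  T  || T
 T  |  F  |  T  |  F  || T
 T  |  F  |  F  |  T  || T
 T  |  F  |  F  |  F  || T
 F  |  T  |  T  |  T  || T
 F  |  T  |  T  |  F  || F
 F  |  T  |  F  |  T  || F
 F  |  T  |  F  |  F  || T
 F  |  F  |  T  |  T  || F
 F  |  F  |  T  |  F  || T
 F  |  F  |  F  |  T  || F
 F  |  F  |  F  |  F  || T
The formula is true on 10 of the 16 rows.

10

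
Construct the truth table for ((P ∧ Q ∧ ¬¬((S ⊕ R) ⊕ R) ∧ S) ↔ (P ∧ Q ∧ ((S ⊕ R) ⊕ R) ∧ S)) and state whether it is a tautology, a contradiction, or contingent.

tautology

  P      Q      R      S    |  (S ⊕ R)  ((S ⊕ R) ⊕ R)  ¬((S ⊕ R) ⊕ R)  ¬¬((S ⊕ R) ⊕ R)  (P ∧ Q ∧ ((S ⊕ R) ⊕ R) ∧ S)    φ  
 True   True   True   True  |   False        True          False             True                   True              True
 True   True   True  False  |    True       False           True            False                  False              True
 True   True  False   True  |    True        True          False             True                   True              True
 True   True  False  False  |   False       False           True            False                  False              True
 True  False   True   True  |   False        True          False             True                  False              True
 True  False   True  False  |    True       False           True            False                  False              True
 True  False  False   True  |    True        True          False             True                  False              True
 True  False  False  False  |   False       False           True            False                  False              True
False   True   True   True  |   False        True          False             True                  False              True
False   True   True  False  |    True       False           True            False                  False              True
False   True  False   True  |    True        True          False             True                  False              True
False   True  False  False  |   False       False           True            False                  False              True
False  False   True   True  |   False        True          False             True                  False              True
False  False   True  False  |    True       False           True            False                  False              True
False  False  False   True  |    True        True          False             True                  False              True
False  False  False  False  |   False       False           True            False                  False              True
Every row is True, so the formula is a tautology.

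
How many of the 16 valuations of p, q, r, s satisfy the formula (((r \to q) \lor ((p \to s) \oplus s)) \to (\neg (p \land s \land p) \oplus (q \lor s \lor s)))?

  p   |   q   |   r   |   s   | (r \to q) | (p \to s) | ((p \to s) \oplus s) | (p \land s \land p) | \neg (p \land s \land p) | (q \lor s \lor s) |   φ  
----- | ----- | ----- | ----- | --------- | --------- | -------------------- | ------------------- | ------------------------ | ----------------- | -----
 True |  True |  True |  True |    True   |    True   |        False         |         True        |          False           |        True       |  True
 True |  True |  True | False |    True   |   False   |        False         |        False        |           True           |        True       | False
 True |  True | False |  True |    True   |    True   |        False         |         True        |          False           |        True       |  True
 True |  True | False | False |    True   |   False   |        False         |        False        |           True           |        True       | False
 True | False |  True |  True |   False   |    True   |        False         |         True        |          False           |        True       |  True
 True | False |  True | False |   False   |   False   |        False         |        False        |           True           |       False       |  True
 True | False | False |  True |    True   |    True   |        False         |         True        |          False           |        True       |  True
 True | False | False | False |    True   |   False   |        False         |        False        |           True           |       False       |  True
False |  True |  True |  True |    True   |    True   |        False         |        False        |           True           |        True       | False
False |  True |  True | False |    True   |    True   |         True         |        False        |           True           |        True       | False
False |  True | False |  True |    True   |    True   |        False         |        False        |           True           |        True       | False
False |  True | False | False |    True   |    True   |         True         |        False        |           True           |        True       | False
False | False |  True |  True |   False   |    True   |        False         |        False        |           True           |        True       |  True
False | False |  True | False |   False   |    True   |         True         |        False        |           True           |       False       |  True
False | False | False |  True |    True   |    True   |        False         |        False        |           True           |        True       | False
False | False | False | False |    True   |    True   |         True         |        False        |           True           |       False       |  True
The formula is true on 9 of the 16 rows.

9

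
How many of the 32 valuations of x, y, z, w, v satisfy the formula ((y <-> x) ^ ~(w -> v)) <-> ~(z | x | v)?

x  y  z  w  v  |  φ
T  T  T  T  T  |  F
T  T  T  T  F  |  T
T  T  T  F  T  |  F
T  T  T  F  F  |  F
T  T  F  T  T  |  F
T  T  F  T  F  |  T
T  T  F  F  T  |  F
T  T  F  F  F  |  F
T  F  T  T  T  |  T
T  F  T  T  F  |  F
T  F  T  F  T  |  T
T  F  T  F  F  |  T
T  F  F  T  T  |  T
T  F  F  T  F  |  F
T  F  F  F  T  |  T
T  F  F  F  F  |  T
F  T  T  T  T  |  T
F  T  T  T  F  |  F
F  T  T  F  T  |  T
F  T  T  F  F  |  T
F  T  F  T  T  |  T
F  T  F  T  F  |  T
F  T  F  F  T  |  T
F  T  F  F  F  |  F
F  F  T  T  T  |  F
F  F  T  T  F  |  T
F  F  T  F  T  |  F
F  F  T  F  F  |  F
F  F  F  T  T  |  F
F  F  F  T  F  |  F
F  F  F  F  T  |  F
F  F  F  F  F  |  T
The formula is true on 16 of the 32 rows.

16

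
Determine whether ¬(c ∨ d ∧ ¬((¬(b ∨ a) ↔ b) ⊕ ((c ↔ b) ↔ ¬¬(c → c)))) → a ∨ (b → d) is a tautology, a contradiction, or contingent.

a  b  c  d  |  φ
F  F  F  F  |  T
F  F  F  T  |  T
F  F  T  F  |  T
F  F  T  T  |  T
F  T  F  F  |  F
F  T  F  T  |  T
F  T  T  F  |  T
F  T  T  T  |  T
T  F  F  F  |  T
T  F  F  T  |  T
T  F  T  F  |  T
T  F  T  T  |  T
T  T  F  F  |  T
T  T  F  T  |  T
T  T  T  F  |  T
T  T  T  T  |  T
15 of 16 rows are T, so the formula is contingent.

contingent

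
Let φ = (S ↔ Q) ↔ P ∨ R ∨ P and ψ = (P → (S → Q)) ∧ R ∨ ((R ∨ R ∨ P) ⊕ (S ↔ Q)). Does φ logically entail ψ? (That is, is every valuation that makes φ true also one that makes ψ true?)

no

P | Q | R | S || φ | ψ
1 | 1 | 1 | 1 || 1 | 1
1 | 1 | 1 | 0 || 0 | 1
1 | 1 | 0 | 1 || 1 | 0
1 | 1 | 0 | 0 || 0 | 1
1 | 0 | 1 | 1 || 0 | 1
1 | 0 | 1 | 0 || 1 | 1
1 | 0 | 0 | 1 || 0 | 1
1 | 0 | 0 | 0 || 1 | 0
0 | 1 | 1 | 1 || 1 | 1
0 | 1 | 1 | 0 || 0 | 1
0 | 1 | 0 | 1 || 0 | 1
0 | 1 | 0 | 0 || 1 | 0
0 | 0 | 1 | 1 || 0 | 1
0 | 0 | 1 | 0 || 1 | 1
0 | 0 | 0 | 1 || 1 | 0
0 | 0 | 0 | 0 || 0 | 1
At P=1, Q=1, R=0, S=1 we have φ true but ψ false, so φ does not entail ψ.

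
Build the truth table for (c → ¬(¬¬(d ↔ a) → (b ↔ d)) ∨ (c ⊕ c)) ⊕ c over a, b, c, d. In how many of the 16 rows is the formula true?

a  b  c  d  |  (d ↔ a)  ¬(d ↔ a)  ¬¬(d ↔ a)  (b ↔ d)  (¬¬(d ↔ a) → (b ↔ d))  ¬(¬¬(d ↔ a) → (b ↔ d))  (c ⊕ c)  φ
1  1  1  1  |     1        0          1         1               1                      0                0     1
1  1  1  0  |     0        1          0         0               1                      0                0     1
1  1  0  1  |     1        0          1         1               1                      0                0     1
1  1  0  0  |     0        1          0         0               1                      0                0     1
1  0  1  1  |     1        0          1         0               0                      1                0     0
1  0  1  0  |     0        1          0         1               1                      0                0     1
1  0  0  1  |     1        0          1         0               0                      1                0     1
1  0  0  0  |     0        1          0         1               1                      0                0     1
0  1  1  1  |     0        1          0         1               1                      0                0     1
0  1  1  0  |     1        0          1         0               0                      1                0     0
0  1  0  1  |     0        1          0         1               1                      0                0     1
0  1  0  0  |     1        0          1         0               0                      1                0     1
0  0  1  1  |     0        1          0         0               1                      0                0     1
0  0  1  0  |     1        0          1         1               1                      0                0     1
0  0  0  1  |     0        1          0         0               1                      0                0     1
0  0  0  0  |     1        0          1         1               1                      0                0     1
The formula is true on 14 of the 16 rows.

14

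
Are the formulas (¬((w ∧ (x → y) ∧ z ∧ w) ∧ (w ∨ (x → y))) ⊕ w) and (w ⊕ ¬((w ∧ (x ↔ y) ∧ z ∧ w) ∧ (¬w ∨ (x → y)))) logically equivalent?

x | y | z | w | φ | ψ
- | - | - | - | - | -
F | F | F | F | T | T
F | F | F | T | F | F
F | F | T | F | T | T
F | F | T | T | T | T
F | T | F | F | T | T
F | T | F | T | F | F
F | T | T | F | T | T
F | T | T | T | T | F
T | F | F | F | T | T
T | F | F | T | F | F
T | F | T | F | T | T
T | F | T | T | F | F
T | T | F | F | T | T
T | T | F | T | F | F
T | T | T | F | T | T
T | T | T | T | T | T
The columns differ at x=F, y=T, z=T, w=T (φ=T, ψ=F), so they are not equivalent.

not equivalent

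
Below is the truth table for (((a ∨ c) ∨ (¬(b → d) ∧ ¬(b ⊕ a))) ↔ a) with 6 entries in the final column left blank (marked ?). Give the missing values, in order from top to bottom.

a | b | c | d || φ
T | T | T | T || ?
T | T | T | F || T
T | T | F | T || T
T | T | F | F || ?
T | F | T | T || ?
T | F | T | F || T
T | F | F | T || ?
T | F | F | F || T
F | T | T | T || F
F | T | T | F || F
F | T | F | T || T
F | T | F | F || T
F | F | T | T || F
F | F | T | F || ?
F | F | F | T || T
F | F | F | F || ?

Row a=T, b=T, c=T, d=T: ((a ∨ c) ∨ (¬(b → d) ∧ ¬(b ⊕ a))) = T, so the formula = T.
Row a=T, b=T, c=F, d=F: ((a ∨ c) ∨ (¬(b → d) ∧ ¬(b ⊕ a))) = T, so the formula = T.
Row a=T, b=F, c=T, d=T: ((a ∨ c) ∨ (¬(b → d) ∧ ¬(b ⊕ a))) = T, so the formula = T.
Row a=T, b=F, c=F, d=T: ((a ∨ c) ∨ (¬(b → d) ∧ ¬(b ⊕ a))) = T, so the formula = T.
Row a=F, b=F, c=T, d=F: ((a ∨ c) ∨ (¬(b → d) ∧ ¬(b ⊕ a))) = T, so the formula = F.
Row a=F, b=F, c=F, d=F: ((a ∨ c) ∨ (¬(b → d) ∧ ¬(b ⊕ a))) = F, so the formula = T.

T, T, T, T, F, T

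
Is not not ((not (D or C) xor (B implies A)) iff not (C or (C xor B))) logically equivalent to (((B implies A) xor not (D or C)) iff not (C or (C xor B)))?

A  B  C  D  |  φ  ψ
0  0  0  0  |  0  0
0  0  0  1  |  1  1
0  0  1  0  |  0  0
0  0  1  1  |  0  0
0  1  0  0  |  0  0
0  1  0  1  |  1  1
0  1  1  0  |  1  1
0  1  1  1  |  1  1
1  0  0  0  |  0  0
1  0  0  1  |  1  1
1  0  1  0  |  0  0
1  0  1  1  |  0  0
1  1  0  0  |  1  1
1  1  0  1  |  0  0
1  1  1  0  |  0  0
1  1  1  1  |  0  0
The columns for φ and ψ agree on every row, so they are logically equivalent.

equivalent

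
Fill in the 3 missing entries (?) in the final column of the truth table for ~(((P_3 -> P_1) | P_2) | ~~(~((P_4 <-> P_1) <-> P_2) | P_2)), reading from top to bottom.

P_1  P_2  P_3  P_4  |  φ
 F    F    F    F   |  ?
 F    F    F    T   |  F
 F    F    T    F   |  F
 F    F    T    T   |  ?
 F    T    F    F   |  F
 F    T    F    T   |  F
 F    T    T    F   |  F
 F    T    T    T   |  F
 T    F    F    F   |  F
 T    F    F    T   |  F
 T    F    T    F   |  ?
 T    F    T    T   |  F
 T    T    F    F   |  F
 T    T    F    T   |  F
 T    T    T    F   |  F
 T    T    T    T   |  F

F, T, F

Row P_1=F, P_2=F, P_3=F, P_4=F: ((P_3 -> P_1) | P_2) = T, ~~(~((P_4 <-> P_1) <-> P_2) | P_2) = T, (((P_3 -> P_1) | P_2) | ~~(~((P_4 <-> P_1) <-> P_2) | P_2)) = T, so the formula = F.
Row P_1=F, P_2=F, P_3=T, P_4=T: ((P_3 -> P_1) | P_2) = F, ~~(~((P_4 <-> P_1) <-> P_2) | P_2) = F, (((P_3 -> P_1) | P_2) | ~~(~((P_4 <-> P_1) <-> P_2) | P_2)) = F, so the formula = T.
Row P_1=T, P_2=F, P_3=T, P_4=F: ((P_3 -> P_1) | P_2) = T, ~~(~((P_4 <-> P_1) <-> P_2) | P_2) = F, (((P_3 -> P_1) | P_2) | ~~(~((P_4 <-> P_1) <-> P_2) | P_2)) = T, so the formula = F.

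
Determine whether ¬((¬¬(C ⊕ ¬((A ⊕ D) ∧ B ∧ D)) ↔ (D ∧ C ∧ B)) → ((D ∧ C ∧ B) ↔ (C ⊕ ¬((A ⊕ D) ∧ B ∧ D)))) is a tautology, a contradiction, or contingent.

contradiction

A | B | C | D || (A ⊕ D) | ((A ⊕ D) ∧ B ∧ D) | ¬((A ⊕ D) ∧ B ∧ D) | (C ⊕ ¬((A ⊕ D) ∧ B ∧ D)) | ¬(C ⊕ ¬((A ⊕ D) ∧ B ∧ D)) | ¬¬(C ⊕ ¬((A ⊕ D) ∧ B ∧ D)) | (D ∧ C ∧ B) | φ
F | F | F | F ||    F    |         F         |         T          |            T             |             F             |             T              |      F      | F
F | F | F | T ||    T    |         F         |         T          |            T             |             F             |             T              |      F      | F
F | F | T | F ||    F    |         F         |         T          |            F             |             T             |             F              |      F      | F
F | F | T | T ||    T    |         F         |         T          |            F             |             T             |             F              |      F      | F
F | T | F | F ||    F    |         F         |         T          |            T             |             F             |             T              |      F      | F
F | T | F | T ||    T    |         T         |         F          |            F             |             T             |             F              |      F      | F
F | T | T | F ||    F    |         F         |         T          |            F             |             T             |             F              |      F      | F
F | T | T | T ||    T    |         T         |         F          |            T             |             F             |             T              |      T      | F
T | F | F | F ||    T    |         F         |         T          |            T             |             F             |             T              |      F      | F
T | F | F | T ||    F    |         F         |         T          |            T             |             F             |             T              |      F      | F
T | F | T | F ||    T    |         F         |         T          |            F             |             T             |             F              |      F      | F
T | F | T | T ||    F    |         F         |         T          |            F             |             T             |             F              |      F      | F
T | T | F | F ||    T    |         F         |         T          |            T             |             F             |             T              |      F      | F
T | T | F | T ||    F    |         F         |         T          |            T             |             F             |             T              |      F      | F
T | T | T | F ||    T    |         F         |         T          |            F             |             T             |             F              |      F      | F
T | T | T | T ||    F    |         F         |         T          |            F             |             T             |             F              |      T      | F
Every row is F, so the formula is a contradiction.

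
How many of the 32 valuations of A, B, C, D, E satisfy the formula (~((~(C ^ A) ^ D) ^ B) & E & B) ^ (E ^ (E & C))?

A  B  C  D  E  |  φ
T  T  T  T  T  |  F
T  T  T  T  F  |  F
T  T  T  F  T  |  T
T  T  T  F  F  |  F
T  T  F  T  T  |  F
T  T  F  T  F  |  F
T  T  F  F  T  |  T
T  T  F  F  F  |  F
T  F  T  T  T  |  F
T  F  T  T  F  |  F
T  F  T  F  T  |  F
T  F  T  F  F  |  F
T  F  F  T  T  |  T
T  F  F  T  F  |  F
T  F  F  F  T  |  T
T  F  F  F  F  |  F
F  T  T  T  T  |  T
F  T  T  T  F  |  F
F  T  T  F  T  |  F
F  T  T  F  F  |  F
F  T  F  T  T  |  T
F  T  F  T  F  |  F
F  T  F  F  T  |  F
F  T  F  F  F  |  F
F  F  T  T  T  |  F
F  F  T  T  F  |  F
F  F  T  F  T  |  F
F  F  T  F  F  |  F
F  F  F  T  T  |  T
F  F  F  T  F  |  F
F  F  F  F  T  |  T
F  F  F  F  F  |  F
The formula is true on 8 of the 32 rows.

8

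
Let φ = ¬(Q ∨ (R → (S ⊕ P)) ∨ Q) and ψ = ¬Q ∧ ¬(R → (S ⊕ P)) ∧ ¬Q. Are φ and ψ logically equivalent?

equivalent

P  Q  R  S  |  φ  ψ
T  T  T  T  |  F  F
T  T  T  F  |  F  F
T  T  F  T  |  F  F
T  T  F  F  |  F  F
T  F  T  T  |  T  T
T  F  T  F  |  F  F
T  F  F  T  |  F  F
T  F  F  F  |  F  F
F  T  T  T  |  F  F
F  T  T  F  |  F  F
F  T  F  T  |  F  F
F  T  F  F  |  F  F
F  F  T  T  |  F  F
F  F  T  F  |  T  T
F  F  F  T  |  F  F
F  F  F  F  |  F  F
The columns for φ and ψ agree on every row, so they are logically equivalent.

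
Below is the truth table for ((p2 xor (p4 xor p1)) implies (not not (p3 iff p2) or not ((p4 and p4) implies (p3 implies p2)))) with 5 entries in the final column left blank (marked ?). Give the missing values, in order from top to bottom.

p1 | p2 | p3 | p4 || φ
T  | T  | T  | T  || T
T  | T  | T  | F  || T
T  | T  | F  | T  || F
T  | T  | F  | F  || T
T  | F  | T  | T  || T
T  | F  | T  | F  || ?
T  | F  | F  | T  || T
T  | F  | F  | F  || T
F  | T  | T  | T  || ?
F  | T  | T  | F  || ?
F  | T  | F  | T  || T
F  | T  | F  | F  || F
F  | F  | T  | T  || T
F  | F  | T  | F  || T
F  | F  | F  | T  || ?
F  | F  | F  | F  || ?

Row p1=T, p2=F, p3=T, p4=F: (p2 xor (p4 xor p1)) = T, (not not (p3 iff p2) or not ((p4 and p4) implies (p3 implies p2))) = F, so the formula = F.
Row p1=F, p2=T, p3=T, p4=T: (p2 xor (p4 xor p1)) = F, (not not (p3 iff p2) or not ((p4 and p4) implies (p3 implies p2))) = T, so the formula = T.
Row p1=F, p2=T, p3=T, p4=F: (p2 xor (p4 xor p1)) = T, (not not (p3 iff p2) or not ((p4 and p4) implies (p3 implies p2))) = T, so the formula = T.
Row p1=F, p2=F, p3=F, p4=T: (p2 xor (p4 xor p1)) = T, (not not (p3 iff p2) or not ((p4 and p4) implies (p3 implies p2))) = T, so the formula = T.
Row p1=F, p2=F, p3=F, p4=F: (p2 xor (p4 xor p1)) = F, (not not (p3 iff p2) or not ((p4 and p4) implies (p3 implies p2))) = T, so the formula = T.

F, T, T, T, T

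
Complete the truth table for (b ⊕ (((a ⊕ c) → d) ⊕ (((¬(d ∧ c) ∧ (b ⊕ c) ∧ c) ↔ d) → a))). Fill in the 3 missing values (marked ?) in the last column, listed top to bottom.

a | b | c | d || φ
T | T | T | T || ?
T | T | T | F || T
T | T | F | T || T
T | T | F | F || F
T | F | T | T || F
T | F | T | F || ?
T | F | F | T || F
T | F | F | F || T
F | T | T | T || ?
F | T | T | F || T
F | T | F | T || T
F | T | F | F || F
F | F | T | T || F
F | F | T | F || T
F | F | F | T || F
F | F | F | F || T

Row a=T, b=T, c=T, d=T: (((a ⊕ c) → d) ⊕ (((¬(d ∧ c) ∧ (b ⊕ c) ∧ c) ↔ d) → a)) = F, so the formula = T.
Row a=T, b=F, c=T, d=F: (((a ⊕ c) → d) ⊕ (((¬(d ∧ c) ∧ (b ⊕ c) ∧ c) ↔ d) → a)) = F, so the formula = F.
Row a=F, b=T, c=T, d=T: (((a ⊕ c) → d) ⊕ (((¬(d ∧ c) ∧ (b ⊕ c) ∧ c) ↔ d) → a)) = F, so the formula = T.

T, F, T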